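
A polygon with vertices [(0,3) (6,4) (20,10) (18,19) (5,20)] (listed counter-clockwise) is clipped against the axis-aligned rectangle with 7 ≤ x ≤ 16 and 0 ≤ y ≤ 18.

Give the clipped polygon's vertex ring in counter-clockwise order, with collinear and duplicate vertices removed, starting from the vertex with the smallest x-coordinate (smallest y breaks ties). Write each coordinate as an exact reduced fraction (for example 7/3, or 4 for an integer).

1. After x ≥ 7: [(7,31/7) (20,10) (18,19) (7,258/13)]
2. After x ≤ 16: [(7,31/7) (16,58/7) (16,249/13) (7,258/13)]
3. After y ≥ 0: [(7,31/7) (16,58/7) (16,249/13) (7,258/13)]
4. After y ≤ 18: [(7,18) (7,31/7) (16,58/7) (16,18)]
5. Canonical ring: [(7,31/7) (16,58/7) (16,18) (7,18)]

Clipped polygon: [(7,31/7) (16,58/7) (16,18) (7,18)]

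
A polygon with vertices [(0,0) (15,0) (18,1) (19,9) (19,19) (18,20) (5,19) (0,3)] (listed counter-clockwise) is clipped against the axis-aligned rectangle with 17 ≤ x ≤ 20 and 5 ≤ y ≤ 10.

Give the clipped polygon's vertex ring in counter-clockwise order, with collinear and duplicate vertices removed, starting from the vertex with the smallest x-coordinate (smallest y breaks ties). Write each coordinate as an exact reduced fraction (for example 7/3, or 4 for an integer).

1. After x ≥ 17: [(17,2/3) (18,1) (19,9) (19,19) (18,20) (17,259/13)]
2. After x ≤ 20: [(17,2/3) (18,1) (19,9) (19,19) (18,20) (17,259/13)]
3. After y ≥ 5: [(17,5) (37/2,5) (19,9) (19,19) (18,20) (17,259/13)]
4. After y ≤ 10: [(17,10) (17,5) (37/2,5) (19,9) (19,10)]
5. Canonical ring: [(17,5) (37/2,5) (19,9) (19,10) (17,10)]

Clipped polygon: [(17,5) (37/2,5) (19,9) (19,10) (17,10)]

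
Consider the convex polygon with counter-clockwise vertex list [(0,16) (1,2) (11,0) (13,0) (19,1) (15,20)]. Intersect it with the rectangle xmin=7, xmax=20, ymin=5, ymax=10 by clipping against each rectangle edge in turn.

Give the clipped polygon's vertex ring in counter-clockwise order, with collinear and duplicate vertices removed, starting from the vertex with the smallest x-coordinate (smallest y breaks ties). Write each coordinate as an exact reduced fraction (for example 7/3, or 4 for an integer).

Clipped polygon: [(7,5) (345/19,5) (325/19,10) (7,10)]

1. After x ≥ 7: [(7,268/15) (7,4/5) (11,0) (13,0) (19,1) (15,20)]
2. After x ≤ 20: [(7,268/15) (7,4/5) (11,0) (13,0) (19,1) (15,20)]
3. After y ≥ 5: [(7,268/15) (7,5) (345/19,5) (15,20)]
4. After y ≤ 10: [(7,10) (7,5) (345/19,5) (325/19,10)]
5. Canonical ring: [(7,5) (345/19,5) (325/19,10) (7,10)]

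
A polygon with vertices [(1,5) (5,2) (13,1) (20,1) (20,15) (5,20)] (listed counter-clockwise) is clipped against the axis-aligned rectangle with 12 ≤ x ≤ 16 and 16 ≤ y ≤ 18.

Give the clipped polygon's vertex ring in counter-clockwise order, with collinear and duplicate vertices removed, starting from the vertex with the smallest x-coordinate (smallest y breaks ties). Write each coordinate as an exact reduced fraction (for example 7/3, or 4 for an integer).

1. After x ≥ 12: [(12,9/8) (13,1) (20,1) (20,15) (12,53/3)]
2. After x ≤ 16: [(12,9/8) (13,1) (16,1) (16,49/3) (12,53/3)]
3. After y ≥ 16: [(12,16) (16,16) (16,49/3) (12,53/3)]
4. After y ≤ 18: [(12,16) (16,16) (16,49/3) (12,53/3)]
5. Canonical ring: [(12,16) (16,16) (16,49/3) (12,53/3)]

Clipped polygon: [(12,16) (16,16) (16,49/3) (12,53/3)]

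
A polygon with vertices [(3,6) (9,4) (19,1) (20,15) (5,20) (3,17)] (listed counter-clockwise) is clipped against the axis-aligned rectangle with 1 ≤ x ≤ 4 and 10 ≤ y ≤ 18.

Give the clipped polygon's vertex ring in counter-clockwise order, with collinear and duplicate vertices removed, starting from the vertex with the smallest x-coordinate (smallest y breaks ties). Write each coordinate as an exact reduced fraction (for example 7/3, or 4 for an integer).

1. After x ≥ 1: [(3,6) (9,4) (19,1) (20,15) (5,20) (3,17)]
2. After x ≤ 4: [(3,6) (4,17/3) (4,37/2) (3,17)]
3. After y ≥ 10: [(3,10) (4,10) (4,37/2) (3,17)]
4. After y ≤ 18: [(3,10) (4,10) (4,18) (11/3,18) (3,17)]
5. Canonical ring: [(3,10) (4,10) (4,18) (11/3,18) (3,17)]

Clipped polygon: [(3,10) (4,10) (4,18) (11/3,18) (3,17)]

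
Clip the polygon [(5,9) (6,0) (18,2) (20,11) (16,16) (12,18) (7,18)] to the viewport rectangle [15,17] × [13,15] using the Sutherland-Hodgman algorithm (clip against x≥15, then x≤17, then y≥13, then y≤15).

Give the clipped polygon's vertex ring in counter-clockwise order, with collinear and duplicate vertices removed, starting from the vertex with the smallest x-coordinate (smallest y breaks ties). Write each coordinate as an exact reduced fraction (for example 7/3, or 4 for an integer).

1. After x ≥ 15: [(15,3/2) (18,2) (20,11) (16,16) (15,33/2)]
2. After x ≤ 17: [(15,3/2) (17,11/6) (17,59/4) (16,16) (15,33/2)]
3. After y ≥ 13: [(15,13) (17,13) (17,59/4) (16,16) (15,33/2)]
4. After y ≤ 15: [(15,15) (15,13) (17,13) (17,59/4) (84/5,15)]
5. Canonical ring: [(15,13) (17,13) (17,59/4) (84/5,15) (15,15)]

Clipped polygon: [(15,13) (17,13) (17,59/4) (84/5,15) (15,15)]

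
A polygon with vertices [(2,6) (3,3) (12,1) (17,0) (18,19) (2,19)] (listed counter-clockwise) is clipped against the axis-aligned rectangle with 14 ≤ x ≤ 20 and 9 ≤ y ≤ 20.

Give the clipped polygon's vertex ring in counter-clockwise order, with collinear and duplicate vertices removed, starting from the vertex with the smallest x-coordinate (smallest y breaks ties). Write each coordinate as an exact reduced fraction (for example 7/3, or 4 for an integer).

Clipped polygon: [(14,9) (332/19,9) (18,19) (14,19)]

1. After x ≥ 14: [(14,3/5) (17,0) (18,19) (14,19)]
2. After x ≤ 20: [(14,3/5) (17,0) (18,19) (14,19)]
3. After y ≥ 9: [(14,9) (332/19,9) (18,19) (14,19)]
4. After y ≤ 20: [(14,9) (332/19,9) (18,19) (14,19)]
5. Canonical ring: [(14,9) (332/19,9) (18,19) (14,19)]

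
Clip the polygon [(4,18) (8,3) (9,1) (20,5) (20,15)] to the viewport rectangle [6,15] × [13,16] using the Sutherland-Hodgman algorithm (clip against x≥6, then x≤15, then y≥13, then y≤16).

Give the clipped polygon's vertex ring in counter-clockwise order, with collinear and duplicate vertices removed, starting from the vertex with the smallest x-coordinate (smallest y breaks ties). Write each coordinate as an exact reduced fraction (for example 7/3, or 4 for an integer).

1. After x ≥ 6: [(6,141/8) (6,21/2) (8,3) (9,1) (20,5) (20,15)]
2. After x ≤ 15: [(15,255/16) (6,141/8) (6,21/2) (8,3) (9,1) (15,35/11)]
3. After y ≥ 13: [(15,13) (15,255/16) (6,141/8) (6,13)]
4. After y ≤ 16: [(15,13) (15,255/16) (44/3,16) (6,16) (6,13)]
5. Canonical ring: [(6,13) (15,13) (15,255/16) (44/3,16) (6,16)]

Clipped polygon: [(6,13) (15,13) (15,255/16) (44/3,16) (6,16)]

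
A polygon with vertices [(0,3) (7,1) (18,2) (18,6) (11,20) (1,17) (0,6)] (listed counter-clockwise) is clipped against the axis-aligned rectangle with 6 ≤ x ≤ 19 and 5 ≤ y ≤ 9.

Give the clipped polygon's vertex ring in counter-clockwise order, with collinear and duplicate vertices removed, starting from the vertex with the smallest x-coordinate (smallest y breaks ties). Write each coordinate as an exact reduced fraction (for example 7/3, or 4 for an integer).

Clipped polygon: [(6,5) (18,5) (18,6) (33/2,9) (6,9)]

1. After x ≥ 6: [(6,9/7) (7,1) (18,2) (18,6) (11,20) (6,37/2)]
2. After x ≤ 19: [(6,9/7) (7,1) (18,2) (18,6) (11,20) (6,37/2)]
3. After y ≥ 5: [(6,5) (18,5) (18,6) (11,20) (6,37/2)]
4. After y ≤ 9: [(6,9) (6,5) (18,5) (18,6) (33/2,9)]
5. Canonical ring: [(6,5) (18,5) (18,6) (33/2,9) (6,9)]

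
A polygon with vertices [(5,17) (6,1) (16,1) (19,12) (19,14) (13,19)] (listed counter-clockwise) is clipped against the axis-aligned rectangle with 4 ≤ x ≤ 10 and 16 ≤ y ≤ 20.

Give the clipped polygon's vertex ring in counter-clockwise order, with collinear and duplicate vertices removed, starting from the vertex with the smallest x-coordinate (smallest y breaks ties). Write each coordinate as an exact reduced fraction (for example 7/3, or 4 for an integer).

Clipped polygon: [(5,17) (81/16,16) (10,16) (10,73/4)]

1. After x ≥ 4: [(5,17) (6,1) (16,1) (19,12) (19,14) (13,19)]
2. After x ≤ 10: [(10,73/4) (5,17) (6,1) (10,1)]
3. After y ≥ 16: [(10,16) (10,73/4) (5,17) (81/16,16)]
4. After y ≤ 20: [(10,16) (10,73/4) (5,17) (81/16,16)]
5. Canonical ring: [(5,17) (81/16,16) (10,16) (10,73/4)]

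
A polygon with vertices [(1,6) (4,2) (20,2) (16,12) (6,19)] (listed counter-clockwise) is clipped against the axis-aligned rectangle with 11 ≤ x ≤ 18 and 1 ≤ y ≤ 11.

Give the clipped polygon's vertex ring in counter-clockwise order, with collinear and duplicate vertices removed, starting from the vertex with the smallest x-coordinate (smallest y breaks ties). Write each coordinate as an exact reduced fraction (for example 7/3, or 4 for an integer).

Clipped polygon: [(11,2) (18,2) (18,7) (82/5,11) (11,11)]

1. After x ≥ 11: [(11,2) (20,2) (16,12) (11,31/2)]
2. After x ≤ 18: [(11,2) (18,2) (18,7) (16,12) (11,31/2)]
3. After y ≥ 1: [(11,2) (18,2) (18,7) (16,12) (11,31/2)]
4. After y ≤ 11: [(11,11) (11,2) (18,2) (18,7) (82/5,11)]
5. Canonical ring: [(11,2) (18,2) (18,7) (82/5,11) (11,11)]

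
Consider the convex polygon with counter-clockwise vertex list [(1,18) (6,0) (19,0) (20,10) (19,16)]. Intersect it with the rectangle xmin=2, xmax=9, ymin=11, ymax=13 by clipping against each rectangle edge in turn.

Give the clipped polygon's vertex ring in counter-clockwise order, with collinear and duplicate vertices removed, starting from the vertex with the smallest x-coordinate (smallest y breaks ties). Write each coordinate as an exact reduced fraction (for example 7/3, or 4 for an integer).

1. After x ≥ 2: [(2,161/9) (2,72/5) (6,0) (19,0) (20,10) (19,16)]
2. After x ≤ 9: [(9,154/9) (2,161/9) (2,72/5) (6,0) (9,0)]
3. After y ≥ 11: [(9,11) (9,154/9) (2,161/9) (2,72/5) (53/18,11)]
4. After y ≤ 13: [(9,11) (9,13) (43/18,13) (53/18,11)]
5. Canonical ring: [(43/18,13) (53/18,11) (9,11) (9,13)]

Clipped polygon: [(43/18,13) (53/18,11) (9,11) (9,13)]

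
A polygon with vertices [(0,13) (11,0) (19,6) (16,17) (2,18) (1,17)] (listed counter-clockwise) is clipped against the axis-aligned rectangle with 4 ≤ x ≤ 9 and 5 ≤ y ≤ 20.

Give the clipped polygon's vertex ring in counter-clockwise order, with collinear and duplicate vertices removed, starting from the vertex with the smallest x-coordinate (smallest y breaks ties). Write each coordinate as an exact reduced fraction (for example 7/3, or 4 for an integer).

1. After x ≥ 4: [(4,91/11) (11,0) (19,6) (16,17) (4,125/7)]
2. After x ≤ 9: [(4,91/11) (9,26/11) (9,35/2) (4,125/7)]
3. After y ≥ 5: [(4,91/11) (88/13,5) (9,5) (9,35/2) (4,125/7)]
4. After y ≤ 20: [(4,91/11) (88/13,5) (9,5) (9,35/2) (4,125/7)]
5. Canonical ring: [(4,91/11) (88/13,5) (9,5) (9,35/2) (4,125/7)]

Clipped polygon: [(4,91/11) (88/13,5) (9,5) (9,35/2) (4,125/7)]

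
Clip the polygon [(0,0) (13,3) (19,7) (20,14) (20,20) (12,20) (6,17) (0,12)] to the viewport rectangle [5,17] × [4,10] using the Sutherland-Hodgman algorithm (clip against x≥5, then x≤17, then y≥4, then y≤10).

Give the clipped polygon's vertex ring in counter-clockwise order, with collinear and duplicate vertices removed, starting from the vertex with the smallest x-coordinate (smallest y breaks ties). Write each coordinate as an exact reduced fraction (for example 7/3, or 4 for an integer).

Clipped polygon: [(5,4) (29/2,4) (17,17/3) (17,10) (5,10)]

1. After x ≥ 5: [(5,15/13) (13,3) (19,7) (20,14) (20,20) (12,20) (6,17) (5,97/6)]
2. After x ≤ 17: [(5,15/13) (13,3) (17,17/3) (17,20) (12,20) (6,17) (5,97/6)]
3. After y ≥ 4: [(5,4) (29/2,4) (17,17/3) (17,20) (12,20) (6,17) (5,97/6)]
4. After y ≤ 10: [(5,10) (5,4) (29/2,4) (17,17/3) (17,10)]
5. Canonical ring: [(5,4) (29/2,4) (17,17/3) (17,10) (5,10)]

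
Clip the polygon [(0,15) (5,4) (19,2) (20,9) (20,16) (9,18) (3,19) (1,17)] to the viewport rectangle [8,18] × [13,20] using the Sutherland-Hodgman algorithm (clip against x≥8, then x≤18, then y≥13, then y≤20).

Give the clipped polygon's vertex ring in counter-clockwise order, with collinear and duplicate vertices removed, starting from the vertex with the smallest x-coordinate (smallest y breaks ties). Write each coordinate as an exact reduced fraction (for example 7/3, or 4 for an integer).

1. After x ≥ 8: [(8,25/7) (19,2) (20,9) (20,16) (9,18) (8,109/6)]
2. After x ≤ 18: [(8,25/7) (18,15/7) (18,180/11) (9,18) (8,109/6)]
3. After y ≥ 13: [(8,13) (18,13) (18,180/11) (9,18) (8,109/6)]
4. After y ≤ 20: [(8,13) (18,13) (18,180/11) (9,18) (8,109/6)]
5. Canonical ring: [(8,13) (18,13) (18,180/11) (9,18) (8,109/6)]

Clipped polygon: [(8,13) (18,13) (18,180/11) (9,18) (8,109/6)]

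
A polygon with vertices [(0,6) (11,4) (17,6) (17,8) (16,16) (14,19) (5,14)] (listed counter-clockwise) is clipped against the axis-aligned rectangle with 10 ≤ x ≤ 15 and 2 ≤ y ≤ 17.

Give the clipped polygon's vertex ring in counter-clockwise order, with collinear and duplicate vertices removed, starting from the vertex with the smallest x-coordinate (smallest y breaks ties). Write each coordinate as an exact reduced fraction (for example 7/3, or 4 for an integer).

Clipped polygon: [(10,46/11) (11,4) (15,16/3) (15,17) (52/5,17) (10,151/9)]

1. After x ≥ 10: [(10,46/11) (11,4) (17,6) (17,8) (16,16) (14,19) (10,151/9)]
2. After x ≤ 15: [(10,46/11) (11,4) (15,16/3) (15,35/2) (14,19) (10,151/9)]
3. After y ≥ 2: [(10,46/11) (11,4) (15,16/3) (15,35/2) (14,19) (10,151/9)]
4. After y ≤ 17: [(10,46/11) (11,4) (15,16/3) (15,17) (52/5,17) (10,151/9)]
5. Canonical ring: [(10,46/11) (11,4) (15,16/3) (15,17) (52/5,17) (10,151/9)]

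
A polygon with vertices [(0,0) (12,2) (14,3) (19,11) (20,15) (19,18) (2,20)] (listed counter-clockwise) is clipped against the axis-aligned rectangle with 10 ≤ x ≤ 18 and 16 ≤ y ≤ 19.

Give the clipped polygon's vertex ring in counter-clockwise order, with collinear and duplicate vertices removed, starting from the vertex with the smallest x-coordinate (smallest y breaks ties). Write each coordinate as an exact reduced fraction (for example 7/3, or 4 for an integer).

1. After x ≥ 10: [(10,5/3) (12,2) (14,3) (19,11) (20,15) (19,18) (10,324/17)]
2. After x ≤ 18: [(10,5/3) (12,2) (14,3) (18,47/5) (18,308/17) (10,324/17)]
3. After y ≥ 16: [(10,16) (18,16) (18,308/17) (10,324/17)]
4. After y ≤ 19: [(10,19) (10,16) (18,16) (18,308/17) (21/2,19)]
5. Canonical ring: [(10,16) (18,16) (18,308/17) (21/2,19) (10,19)]

Clipped polygon: [(10,16) (18,16) (18,308/17) (21/2,19) (10,19)]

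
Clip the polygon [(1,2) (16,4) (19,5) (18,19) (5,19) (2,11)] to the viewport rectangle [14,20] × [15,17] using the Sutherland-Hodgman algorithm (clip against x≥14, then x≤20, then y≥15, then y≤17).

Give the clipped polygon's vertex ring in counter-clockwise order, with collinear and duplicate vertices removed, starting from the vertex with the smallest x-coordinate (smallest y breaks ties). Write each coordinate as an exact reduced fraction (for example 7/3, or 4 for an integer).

Clipped polygon: [(14,15) (128/7,15) (127/7,17) (14,17)]

1. After x ≥ 14: [(14,56/15) (16,4) (19,5) (18,19) (14,19)]
2. After x ≤ 20: [(14,56/15) (16,4) (19,5) (18,19) (14,19)]
3. After y ≥ 15: [(14,15) (128/7,15) (18,19) (14,19)]
4. After y ≤ 17: [(14,17) (14,15) (128/7,15) (127/7,17)]
5. Canonical ring: [(14,15) (128/7,15) (127/7,17) (14,17)]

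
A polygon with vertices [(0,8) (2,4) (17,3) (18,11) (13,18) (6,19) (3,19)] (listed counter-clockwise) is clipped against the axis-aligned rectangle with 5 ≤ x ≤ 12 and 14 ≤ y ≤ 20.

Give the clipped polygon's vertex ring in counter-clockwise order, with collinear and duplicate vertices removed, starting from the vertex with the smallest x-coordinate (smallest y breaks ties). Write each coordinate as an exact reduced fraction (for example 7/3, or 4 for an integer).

1. After x ≥ 5: [(5,19/5) (17,3) (18,11) (13,18) (6,19) (5,19)]
2. After x ≤ 12: [(5,19/5) (12,10/3) (12,127/7) (6,19) (5,19)]
3. After y ≥ 14: [(5,14) (12,14) (12,127/7) (6,19) (5,19)]
4. After y ≤ 20: [(5,14) (12,14) (12,127/7) (6,19) (5,19)]
5. Canonical ring: [(5,14) (12,14) (12,127/7) (6,19) (5,19)]

Clipped polygon: [(5,14) (12,14) (12,127/7) (6,19) (5,19)]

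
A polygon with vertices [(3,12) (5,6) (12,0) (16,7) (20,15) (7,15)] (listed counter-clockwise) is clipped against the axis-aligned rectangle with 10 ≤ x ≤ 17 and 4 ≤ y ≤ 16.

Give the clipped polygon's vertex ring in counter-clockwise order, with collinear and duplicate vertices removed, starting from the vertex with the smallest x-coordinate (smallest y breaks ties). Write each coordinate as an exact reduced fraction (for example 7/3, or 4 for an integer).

1. After x ≥ 10: [(10,12/7) (12,0) (16,7) (20,15) (10,15)]
2. After x ≤ 17: [(10,12/7) (12,0) (16,7) (17,9) (17,15) (10,15)]
3. After y ≥ 4: [(10,4) (100/7,4) (16,7) (17,9) (17,15) (10,15)]
4. After y ≤ 16: [(10,4) (100/7,4) (16,7) (17,9) (17,15) (10,15)]
5. Canonical ring: [(10,4) (100/7,4) (16,7) (17,9) (17,15) (10,15)]

Clipped polygon: [(10,4) (100/7,4) (16,7) (17,9) (17,15) (10,15)]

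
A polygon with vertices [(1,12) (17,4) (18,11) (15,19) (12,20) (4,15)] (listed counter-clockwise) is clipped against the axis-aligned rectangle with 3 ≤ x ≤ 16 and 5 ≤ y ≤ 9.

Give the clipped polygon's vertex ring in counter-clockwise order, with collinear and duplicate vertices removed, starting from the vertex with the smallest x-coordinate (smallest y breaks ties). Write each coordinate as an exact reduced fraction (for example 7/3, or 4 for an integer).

1. After x ≥ 3: [(3,14) (3,11) (17,4) (18,11) (15,19) (12,20) (4,15)]
2. After x ≤ 16: [(3,14) (3,11) (16,9/2) (16,49/3) (15,19) (12,20) (4,15)]
3. After y ≥ 5: [(3,14) (3,11) (15,5) (16,5) (16,49/3) (15,19) (12,20) (4,15)]
4. After y ≤ 9: [(7,9) (15,5) (16,5) (16,9)]
5. Canonical ring: [(7,9) (15,5) (16,5) (16,9)]

Clipped polygon: [(7,9) (15,5) (16,5) (16,9)]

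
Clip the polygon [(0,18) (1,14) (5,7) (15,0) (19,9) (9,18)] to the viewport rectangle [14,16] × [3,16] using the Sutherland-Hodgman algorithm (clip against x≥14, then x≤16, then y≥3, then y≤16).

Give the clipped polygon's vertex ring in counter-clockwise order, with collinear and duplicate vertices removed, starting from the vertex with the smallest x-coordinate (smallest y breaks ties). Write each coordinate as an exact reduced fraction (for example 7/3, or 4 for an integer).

1. After x ≥ 14: [(14,7/10) (15,0) (19,9) (14,27/2)]
2. After x ≤ 16: [(14,7/10) (15,0) (16,9/4) (16,117/10) (14,27/2)]
3. After y ≥ 3: [(14,3) (16,3) (16,117/10) (14,27/2)]
4. After y ≤ 16: [(14,3) (16,3) (16,117/10) (14,27/2)]
5. Canonical ring: [(14,3) (16,3) (16,117/10) (14,27/2)]

Clipped polygon: [(14,3) (16,3) (16,117/10) (14,27/2)]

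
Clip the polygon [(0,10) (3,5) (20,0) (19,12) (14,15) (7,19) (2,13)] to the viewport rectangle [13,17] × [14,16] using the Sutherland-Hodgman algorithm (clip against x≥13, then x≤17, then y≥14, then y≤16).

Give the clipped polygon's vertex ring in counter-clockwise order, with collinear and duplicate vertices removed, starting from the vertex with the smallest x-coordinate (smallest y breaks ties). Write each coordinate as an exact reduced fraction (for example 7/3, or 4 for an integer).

1. After x ≥ 13: [(13,35/17) (20,0) (19,12) (14,15) (13,109/7)]
2. After x ≤ 17: [(13,35/17) (17,15/17) (17,66/5) (14,15) (13,109/7)]
3. After y ≥ 14: [(13,14) (47/3,14) (14,15) (13,109/7)]
4. After y ≤ 16: [(13,14) (47/3,14) (14,15) (13,109/7)]
5. Canonical ring: [(13,14) (47/3,14) (14,15) (13,109/7)]

Clipped polygon: [(13,14) (47/3,14) (14,15) (13,109/7)]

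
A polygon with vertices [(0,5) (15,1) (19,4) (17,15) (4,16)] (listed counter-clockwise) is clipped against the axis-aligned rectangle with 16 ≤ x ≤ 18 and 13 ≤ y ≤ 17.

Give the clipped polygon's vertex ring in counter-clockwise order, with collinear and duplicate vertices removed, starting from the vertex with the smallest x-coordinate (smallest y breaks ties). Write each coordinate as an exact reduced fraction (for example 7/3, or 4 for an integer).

1. After x ≥ 16: [(16,7/4) (19,4) (17,15) (16,196/13)]
2. After x ≤ 18: [(16,7/4) (18,13/4) (18,19/2) (17,15) (16,196/13)]
3. After y ≥ 13: [(16,13) (191/11,13) (17,15) (16,196/13)]
4. After y ≤ 17: [(16,13) (191/11,13) (17,15) (16,196/13)]
5. Canonical ring: [(16,13) (191/11,13) (17,15) (16,196/13)]

Clipped polygon: [(16,13) (191/11,13) (17,15) (16,196/13)]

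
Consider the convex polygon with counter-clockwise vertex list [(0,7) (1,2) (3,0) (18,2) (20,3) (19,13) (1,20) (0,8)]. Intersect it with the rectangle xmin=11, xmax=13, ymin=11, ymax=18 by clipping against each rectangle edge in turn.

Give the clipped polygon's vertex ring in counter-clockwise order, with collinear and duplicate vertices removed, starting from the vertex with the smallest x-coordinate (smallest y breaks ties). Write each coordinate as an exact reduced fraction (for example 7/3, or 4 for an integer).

Clipped polygon: [(11,11) (13,11) (13,46/3) (11,145/9)]

1. After x ≥ 11: [(11,16/15) (18,2) (20,3) (19,13) (11,145/9)]
2. After x ≤ 13: [(11,16/15) (13,4/3) (13,46/3) (11,145/9)]
3. After y ≥ 11: [(11,11) (13,11) (13,46/3) (11,145/9)]
4. After y ≤ 18: [(11,11) (13,11) (13,46/3) (11,145/9)]
5. Canonical ring: [(11,11) (13,11) (13,46/3) (11,145/9)]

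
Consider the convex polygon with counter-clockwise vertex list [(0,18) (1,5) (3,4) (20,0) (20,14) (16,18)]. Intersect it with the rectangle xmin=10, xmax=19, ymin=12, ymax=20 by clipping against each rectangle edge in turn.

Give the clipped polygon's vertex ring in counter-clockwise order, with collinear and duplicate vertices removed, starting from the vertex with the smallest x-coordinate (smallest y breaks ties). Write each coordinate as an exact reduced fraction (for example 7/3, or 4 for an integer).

Clipped polygon: [(10,12) (19,12) (19,15) (16,18) (10,18)]

1. After x ≥ 10: [(10,18) (10,40/17) (20,0) (20,14) (16,18)]
2. After x ≤ 19: [(10,18) (10,40/17) (19,4/17) (19,15) (16,18)]
3. After y ≥ 12: [(10,18) (10,12) (19,12) (19,15) (16,18)]
4. After y ≤ 20: [(10,18) (10,12) (19,12) (19,15) (16,18)]
5. Canonical ring: [(10,12) (19,12) (19,15) (16,18) (10,18)]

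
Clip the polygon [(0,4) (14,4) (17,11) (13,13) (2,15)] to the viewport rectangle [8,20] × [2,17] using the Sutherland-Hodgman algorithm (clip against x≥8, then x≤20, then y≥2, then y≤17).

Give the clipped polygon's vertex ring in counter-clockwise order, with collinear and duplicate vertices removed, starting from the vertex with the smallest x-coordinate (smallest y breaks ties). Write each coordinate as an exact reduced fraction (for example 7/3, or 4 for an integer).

1. After x ≥ 8: [(8,4) (14,4) (17,11) (13,13) (8,153/11)]
2. After x ≤ 20: [(8,4) (14,4) (17,11) (13,13) (8,153/11)]
3. After y ≥ 2: [(8,4) (14,4) (17,11) (13,13) (8,153/11)]
4. After y ≤ 17: [(8,4) (14,4) (17,11) (13,13) (8,153/11)]
5. Canonical ring: [(8,4) (14,4) (17,11) (13,13) (8,153/11)]

Clipped polygon: [(8,4) (14,4) (17,11) (13,13) (8,153/11)]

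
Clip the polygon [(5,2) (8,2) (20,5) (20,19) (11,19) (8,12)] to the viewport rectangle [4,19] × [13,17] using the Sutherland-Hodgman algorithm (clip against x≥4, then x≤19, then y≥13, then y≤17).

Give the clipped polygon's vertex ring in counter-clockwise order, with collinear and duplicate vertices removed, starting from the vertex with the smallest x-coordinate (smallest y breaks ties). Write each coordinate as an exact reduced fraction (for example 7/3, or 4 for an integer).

1. After x ≥ 4: [(5,2) (8,2) (20,5) (20,19) (11,19) (8,12)]
2. After x ≤ 19: [(5,2) (8,2) (19,19/4) (19,19) (11,19) (8,12)]
3. After y ≥ 13: [(19,13) (19,19) (11,19) (59/7,13)]
4. After y ≤ 17: [(19,13) (19,17) (71/7,17) (59/7,13)]
5. Canonical ring: [(59/7,13) (19,13) (19,17) (71/7,17)]

Clipped polygon: [(59/7,13) (19,13) (19,17) (71/7,17)]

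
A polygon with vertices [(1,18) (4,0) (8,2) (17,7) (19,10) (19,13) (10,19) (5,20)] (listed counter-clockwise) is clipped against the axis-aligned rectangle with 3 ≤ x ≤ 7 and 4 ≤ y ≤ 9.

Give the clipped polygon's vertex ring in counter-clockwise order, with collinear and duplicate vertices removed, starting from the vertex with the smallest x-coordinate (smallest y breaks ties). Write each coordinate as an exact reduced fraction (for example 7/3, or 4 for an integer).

Clipped polygon: [(3,6) (10/3,4) (7,4) (7,9) (3,9)]

1. After x ≥ 3: [(3,19) (3,6) (4,0) (8,2) (17,7) (19,10) (19,13) (10,19) (5,20)]
2. After x ≤ 7: [(3,19) (3,6) (4,0) (7,3/2) (7,98/5) (5,20)]
3. After y ≥ 4: [(3,19) (3,6) (10/3,4) (7,4) (7,98/5) (5,20)]
4. After y ≤ 9: [(3,9) (3,6) (10/3,4) (7,4) (7,9)]
5. Canonical ring: [(3,6) (10/3,4) (7,4) (7,9) (3,9)]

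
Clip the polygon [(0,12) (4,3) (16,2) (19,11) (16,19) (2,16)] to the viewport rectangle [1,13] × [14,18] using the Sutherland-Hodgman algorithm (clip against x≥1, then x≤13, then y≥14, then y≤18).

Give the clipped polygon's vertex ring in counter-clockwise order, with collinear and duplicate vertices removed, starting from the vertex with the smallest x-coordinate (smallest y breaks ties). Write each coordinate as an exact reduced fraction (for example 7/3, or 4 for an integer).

1. After x ≥ 1: [(1,14) (1,39/4) (4,3) (16,2) (19,11) (16,19) (2,16)]
2. After x ≤ 13: [(1,14) (1,39/4) (4,3) (13,9/4) (13,257/14) (2,16)]
3. After y ≥ 14: [(1,14) (1,14) (13,14) (13,257/14) (2,16)]
4. After y ≤ 18: [(1,14) (1,14) (13,14) (13,18) (34/3,18) (2,16)]
5. Canonical ring: [(1,14) (13,14) (13,18) (34/3,18) (2,16)]

Clipped polygon: [(1,14) (13,14) (13,18) (34/3,18) (2,16)]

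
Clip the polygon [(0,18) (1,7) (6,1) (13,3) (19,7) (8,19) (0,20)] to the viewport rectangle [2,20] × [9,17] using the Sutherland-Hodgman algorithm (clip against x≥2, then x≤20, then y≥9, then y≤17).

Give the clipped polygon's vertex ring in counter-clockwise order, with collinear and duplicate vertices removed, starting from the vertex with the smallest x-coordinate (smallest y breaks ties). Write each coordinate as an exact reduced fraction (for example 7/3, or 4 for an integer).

1. After x ≥ 2: [(2,29/5) (6,1) (13,3) (19,7) (8,19) (2,79/4)]
2. After x ≤ 20: [(2,29/5) (6,1) (13,3) (19,7) (8,19) (2,79/4)]
3. After y ≥ 9: [(2,9) (103/6,9) (8,19) (2,79/4)]
4. After y ≤ 17: [(2,17) (2,9) (103/6,9) (59/6,17)]
5. Canonical ring: [(2,9) (103/6,9) (59/6,17) (2,17)]

Clipped polygon: [(2,9) (103/6,9) (59/6,17) (2,17)]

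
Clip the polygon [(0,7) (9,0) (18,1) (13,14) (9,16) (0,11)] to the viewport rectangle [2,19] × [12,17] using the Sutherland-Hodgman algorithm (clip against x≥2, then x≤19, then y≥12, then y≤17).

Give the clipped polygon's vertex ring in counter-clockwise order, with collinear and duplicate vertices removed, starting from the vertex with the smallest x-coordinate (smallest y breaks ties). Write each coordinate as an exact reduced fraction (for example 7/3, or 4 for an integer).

Clipped polygon: [(2,12) (179/13,12) (13,14) (9,16) (2,109/9)]

1. After x ≥ 2: [(2,49/9) (9,0) (18,1) (13,14) (9,16) (2,109/9)]
2. After x ≤ 19: [(2,49/9) (9,0) (18,1) (13,14) (9,16) (2,109/9)]
3. After y ≥ 12: [(2,12) (179/13,12) (13,14) (9,16) (2,109/9)]
4. After y ≤ 17: [(2,12) (179/13,12) (13,14) (9,16) (2,109/9)]
5. Canonical ring: [(2,12) (179/13,12) (13,14) (9,16) (2,109/9)]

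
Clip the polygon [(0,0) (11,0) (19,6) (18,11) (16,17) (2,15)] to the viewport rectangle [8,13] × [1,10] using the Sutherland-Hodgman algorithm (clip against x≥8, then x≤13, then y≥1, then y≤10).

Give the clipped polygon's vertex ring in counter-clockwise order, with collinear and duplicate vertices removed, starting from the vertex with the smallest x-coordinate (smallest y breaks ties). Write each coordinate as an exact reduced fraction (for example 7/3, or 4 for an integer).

1. After x ≥ 8: [(8,0) (11,0) (19,6) (18,11) (16,17) (8,111/7)]
2. After x ≤ 13: [(8,0) (11,0) (13,3/2) (13,116/7) (8,111/7)]
3. After y ≥ 1: [(8,1) (37/3,1) (13,3/2) (13,116/7) (8,111/7)]
4. After y ≤ 10: [(8,10) (8,1) (37/3,1) (13,3/2) (13,10)]
5. Canonical ring: [(8,1) (37/3,1) (13,3/2) (13,10) (8,10)]

Clipped polygon: [(8,1) (37/3,1) (13,3/2) (13,10) (8,10)]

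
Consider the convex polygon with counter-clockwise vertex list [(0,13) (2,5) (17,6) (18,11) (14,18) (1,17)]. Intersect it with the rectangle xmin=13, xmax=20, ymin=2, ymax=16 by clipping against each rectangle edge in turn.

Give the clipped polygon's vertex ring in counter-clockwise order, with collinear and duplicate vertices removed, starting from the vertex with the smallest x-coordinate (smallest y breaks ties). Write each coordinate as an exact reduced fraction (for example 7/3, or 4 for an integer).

Clipped polygon: [(13,86/15) (17,6) (18,11) (106/7,16) (13,16)]

1. After x ≥ 13: [(13,86/15) (17,6) (18,11) (14,18) (13,233/13)]
2. After x ≤ 20: [(13,86/15) (17,6) (18,11) (14,18) (13,233/13)]
3. After y ≥ 2: [(13,86/15) (17,6) (18,11) (14,18) (13,233/13)]
4. After y ≤ 16: [(13,16) (13,86/15) (17,6) (18,11) (106/7,16)]
5. Canonical ring: [(13,86/15) (17,6) (18,11) (106/7,16) (13,16)]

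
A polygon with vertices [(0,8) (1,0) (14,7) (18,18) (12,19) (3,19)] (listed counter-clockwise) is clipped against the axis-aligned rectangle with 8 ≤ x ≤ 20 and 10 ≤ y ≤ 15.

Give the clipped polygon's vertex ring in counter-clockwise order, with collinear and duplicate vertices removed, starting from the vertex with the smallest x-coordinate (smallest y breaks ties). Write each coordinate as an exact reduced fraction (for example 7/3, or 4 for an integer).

1. After x ≥ 8: [(8,49/13) (14,7) (18,18) (12,19) (8,19)]
2. After x ≤ 20: [(8,49/13) (14,7) (18,18) (12,19) (8,19)]
3. After y ≥ 10: [(8,10) (166/11,10) (18,18) (12,19) (8,19)]
4. After y ≤ 15: [(8,15) (8,10) (166/11,10) (186/11,15)]
5. Canonical ring: [(8,10) (166/11,10) (186/11,15) (8,15)]

Clipped polygon: [(8,10) (166/11,10) (186/11,15) (8,15)]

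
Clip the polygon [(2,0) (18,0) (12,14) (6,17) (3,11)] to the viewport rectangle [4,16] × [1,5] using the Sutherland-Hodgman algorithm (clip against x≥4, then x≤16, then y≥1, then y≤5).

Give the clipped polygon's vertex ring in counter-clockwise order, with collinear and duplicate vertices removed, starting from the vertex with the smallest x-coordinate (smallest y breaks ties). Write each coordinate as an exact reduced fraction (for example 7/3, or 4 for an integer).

Clipped polygon: [(4,1) (16,1) (16,14/3) (111/7,5) (4,5)]

1. After x ≥ 4: [(4,0) (18,0) (12,14) (6,17) (4,13)]
2. After x ≤ 16: [(4,0) (16,0) (16,14/3) (12,14) (6,17) (4,13)]
3. After y ≥ 1: [(4,1) (16,1) (16,14/3) (12,14) (6,17) (4,13)]
4. After y ≤ 5: [(4,5) (4,1) (16,1) (16,14/3) (111/7,5)]
5. Canonical ring: [(4,1) (16,1) (16,14/3) (111/7,5) (4,5)]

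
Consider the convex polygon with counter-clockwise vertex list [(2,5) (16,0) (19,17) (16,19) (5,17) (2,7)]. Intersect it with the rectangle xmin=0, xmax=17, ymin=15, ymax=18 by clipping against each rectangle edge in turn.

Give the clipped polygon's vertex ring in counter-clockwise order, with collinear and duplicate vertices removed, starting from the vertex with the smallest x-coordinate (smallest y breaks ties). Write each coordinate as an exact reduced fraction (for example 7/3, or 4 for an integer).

Clipped polygon: [(22/5,15) (17,15) (17,18) (21/2,18) (5,17)]

1. After x ≥ 0: [(2,5) (16,0) (19,17) (16,19) (5,17) (2,7)]
2. After x ≤ 17: [(2,5) (16,0) (17,17/3) (17,55/3) (16,19) (5,17) (2,7)]
3. After y ≥ 15: [(17,15) (17,55/3) (16,19) (5,17) (22/5,15)]
4. After y ≤ 18: [(17,15) (17,18) (21/2,18) (5,17) (22/5,15)]
5. Canonical ring: [(22/5,15) (17,15) (17,18) (21/2,18) (5,17)]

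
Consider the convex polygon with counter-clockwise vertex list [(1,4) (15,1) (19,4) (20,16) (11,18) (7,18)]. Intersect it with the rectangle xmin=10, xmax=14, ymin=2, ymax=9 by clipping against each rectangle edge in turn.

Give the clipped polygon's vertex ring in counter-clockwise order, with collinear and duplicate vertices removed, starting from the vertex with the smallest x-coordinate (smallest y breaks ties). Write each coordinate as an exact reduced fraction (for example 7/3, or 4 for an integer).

Clipped polygon: [(10,29/14) (31/3,2) (14,2) (14,9) (10,9)]

1. After x ≥ 10: [(10,29/14) (15,1) (19,4) (20,16) (11,18) (10,18)]
2. After x ≤ 14: [(10,29/14) (14,17/14) (14,52/3) (11,18) (10,18)]
3. After y ≥ 2: [(10,29/14) (31/3,2) (14,2) (14,52/3) (11,18) (10,18)]
4. After y ≤ 9: [(10,9) (10,29/14) (31/3,2) (14,2) (14,9)]
5. Canonical ring: [(10,29/14) (31/3,2) (14,2) (14,9) (10,9)]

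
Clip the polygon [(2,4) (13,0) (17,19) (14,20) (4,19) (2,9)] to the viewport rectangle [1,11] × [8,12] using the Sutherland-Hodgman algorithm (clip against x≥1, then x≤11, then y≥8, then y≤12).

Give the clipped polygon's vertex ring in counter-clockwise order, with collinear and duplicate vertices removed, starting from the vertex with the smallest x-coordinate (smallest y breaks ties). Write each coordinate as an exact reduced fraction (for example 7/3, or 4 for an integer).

1. After x ≥ 1: [(2,4) (13,0) (17,19) (14,20) (4,19) (2,9)]
2. After x ≤ 11: [(2,4) (11,8/11) (11,197/10) (4,19) (2,9)]
3. After y ≥ 8: [(2,8) (11,8) (11,197/10) (4,19) (2,9)]
4. After y ≤ 12: [(2,8) (11,8) (11,12) (13/5,12) (2,9)]
5. Canonical ring: [(2,8) (11,8) (11,12) (13/5,12) (2,9)]

Clipped polygon: [(2,8) (11,8) (11,12) (13/5,12) (2,9)]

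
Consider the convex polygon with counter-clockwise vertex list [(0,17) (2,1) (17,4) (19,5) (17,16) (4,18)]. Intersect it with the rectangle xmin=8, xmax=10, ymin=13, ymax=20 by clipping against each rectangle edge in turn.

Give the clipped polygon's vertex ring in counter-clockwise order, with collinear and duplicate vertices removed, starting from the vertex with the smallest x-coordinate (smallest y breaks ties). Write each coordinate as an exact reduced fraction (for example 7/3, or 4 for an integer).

Clipped polygon: [(8,13) (10,13) (10,222/13) (8,226/13)]

1. After x ≥ 8: [(8,11/5) (17,4) (19,5) (17,16) (8,226/13)]
2. After x ≤ 10: [(8,11/5) (10,13/5) (10,222/13) (8,226/13)]
3. After y ≥ 13: [(8,13) (10,13) (10,222/13) (8,226/13)]
4. After y ≤ 20: [(8,13) (10,13) (10,222/13) (8,226/13)]
5. Canonical ring: [(8,13) (10,13) (10,222/13) (8,226/13)]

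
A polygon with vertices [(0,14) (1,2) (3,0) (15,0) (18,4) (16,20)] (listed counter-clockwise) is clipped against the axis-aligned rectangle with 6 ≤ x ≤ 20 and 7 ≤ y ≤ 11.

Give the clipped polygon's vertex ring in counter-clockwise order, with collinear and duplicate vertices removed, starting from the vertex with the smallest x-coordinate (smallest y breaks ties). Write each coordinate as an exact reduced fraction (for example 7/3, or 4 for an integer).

1. After x ≥ 6: [(6,65/4) (6,0) (15,0) (18,4) (16,20)]
2. After x ≤ 20: [(6,65/4) (6,0) (15,0) (18,4) (16,20)]
3. After y ≥ 7: [(6,65/4) (6,7) (141/8,7) (16,20)]
4. After y ≤ 11: [(6,11) (6,7) (141/8,7) (137/8,11)]
5. Canonical ring: [(6,7) (141/8,7) (137/8,11) (6,11)]

Clipped polygon: [(6,7) (141/8,7) (137/8,11) (6,11)]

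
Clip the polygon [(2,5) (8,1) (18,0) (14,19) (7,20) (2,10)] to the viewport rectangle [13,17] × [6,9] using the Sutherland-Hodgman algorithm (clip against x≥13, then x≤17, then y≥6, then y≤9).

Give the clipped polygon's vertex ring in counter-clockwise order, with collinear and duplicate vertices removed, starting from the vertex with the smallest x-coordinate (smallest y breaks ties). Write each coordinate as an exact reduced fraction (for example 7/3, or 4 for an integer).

1. After x ≥ 13: [(13,1/2) (18,0) (14,19) (13,134/7)]
2. After x ≤ 17: [(13,1/2) (17,1/10) (17,19/4) (14,19) (13,134/7)]
3. After y ≥ 6: [(13,6) (318/19,6) (14,19) (13,134/7)]
4. After y ≤ 9: [(13,9) (13,6) (318/19,6) (306/19,9)]
5. Canonical ring: [(13,6) (318/19,6) (306/19,9) (13,9)]

Clipped polygon: [(13,6) (318/19,6) (306/19,9) (13,9)]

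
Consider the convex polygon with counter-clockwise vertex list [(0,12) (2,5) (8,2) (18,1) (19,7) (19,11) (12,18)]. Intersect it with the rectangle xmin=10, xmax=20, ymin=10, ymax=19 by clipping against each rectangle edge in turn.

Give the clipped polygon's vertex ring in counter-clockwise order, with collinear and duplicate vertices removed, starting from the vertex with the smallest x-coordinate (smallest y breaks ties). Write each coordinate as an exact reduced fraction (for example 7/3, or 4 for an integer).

Clipped polygon: [(10,10) (19,10) (19,11) (12,18) (10,17)]

1. After x ≥ 10: [(10,17) (10,9/5) (18,1) (19,7) (19,11) (12,18)]
2. After x ≤ 20: [(10,17) (10,9/5) (18,1) (19,7) (19,11) (12,18)]
3. After y ≥ 10: [(10,17) (10,10) (19,10) (19,11) (12,18)]
4. After y ≤ 19: [(10,17) (10,10) (19,10) (19,11) (12,18)]
5. Canonical ring: [(10,10) (19,10) (19,11) (12,18) (10,17)]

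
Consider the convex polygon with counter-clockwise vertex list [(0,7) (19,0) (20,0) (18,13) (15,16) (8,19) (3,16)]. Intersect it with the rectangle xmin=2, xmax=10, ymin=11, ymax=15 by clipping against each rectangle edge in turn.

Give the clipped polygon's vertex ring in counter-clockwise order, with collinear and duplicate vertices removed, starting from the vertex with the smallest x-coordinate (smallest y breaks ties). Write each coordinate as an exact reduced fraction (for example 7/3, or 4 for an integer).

1. After x ≥ 2: [(2,13) (2,119/19) (19,0) (20,0) (18,13) (15,16) (8,19) (3,16)]
2. After x ≤ 10: [(2,13) (2,119/19) (10,63/19) (10,127/7) (8,19) (3,16)]
3. After y ≥ 11: [(2,13) (2,11) (10,11) (10,127/7) (8,19) (3,16)]
4. After y ≤ 15: [(8/3,15) (2,13) (2,11) (10,11) (10,15)]
5. Canonical ring: [(2,11) (10,11) (10,15) (8/3,15) (2,13)]

Clipped polygon: [(2,11) (10,11) (10,15) (8/3,15) (2,13)]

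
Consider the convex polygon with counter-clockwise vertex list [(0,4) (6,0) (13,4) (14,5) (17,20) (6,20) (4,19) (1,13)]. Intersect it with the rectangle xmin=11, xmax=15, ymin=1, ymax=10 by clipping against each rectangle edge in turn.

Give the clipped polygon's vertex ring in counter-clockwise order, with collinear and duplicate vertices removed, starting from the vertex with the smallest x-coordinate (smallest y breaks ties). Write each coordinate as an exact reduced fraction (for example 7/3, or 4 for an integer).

1. After x ≥ 11: [(11,20/7) (13,4) (14,5) (17,20) (11,20)]
2. After x ≤ 15: [(11,20/7) (13,4) (14,5) (15,10) (15,20) (11,20)]
3. After y ≥ 1: [(11,20/7) (13,4) (14,5) (15,10) (15,20) (11,20)]
4. After y ≤ 10: [(11,10) (11,20/7) (13,4) (14,5) (15,10) (15,10)]
5. Canonical ring: [(11,20/7) (13,4) (14,5) (15,10) (11,10)]

Clipped polygon: [(11,20/7) (13,4) (14,5) (15,10) (11,10)]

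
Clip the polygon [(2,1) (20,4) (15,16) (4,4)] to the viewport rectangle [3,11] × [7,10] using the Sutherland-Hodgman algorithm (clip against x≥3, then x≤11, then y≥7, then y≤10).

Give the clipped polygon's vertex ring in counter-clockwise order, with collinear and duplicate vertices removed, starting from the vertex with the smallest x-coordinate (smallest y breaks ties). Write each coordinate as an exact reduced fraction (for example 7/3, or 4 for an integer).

1. After x ≥ 3: [(3,5/2) (3,7/6) (20,4) (15,16) (4,4)]
2. After x ≤ 11: [(3,5/2) (3,7/6) (11,5/2) (11,128/11) (4,4)]
3. After y ≥ 7: [(11,7) (11,128/11) (27/4,7)]
4. After y ≤ 10: [(11,7) (11,10) (19/2,10) (27/4,7)]
5. Canonical ring: [(27/4,7) (11,7) (11,10) (19/2,10)]

Clipped polygon: [(27/4,7) (11,7) (11,10) (19/2,10)]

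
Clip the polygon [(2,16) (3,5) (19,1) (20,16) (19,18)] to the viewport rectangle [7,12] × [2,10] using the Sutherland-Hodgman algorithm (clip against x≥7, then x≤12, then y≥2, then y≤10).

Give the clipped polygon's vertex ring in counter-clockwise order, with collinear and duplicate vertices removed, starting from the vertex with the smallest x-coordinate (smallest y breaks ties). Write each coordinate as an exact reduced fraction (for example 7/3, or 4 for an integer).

1. After x ≥ 7: [(7,282/17) (7,4) (19,1) (20,16) (19,18)]
2. After x ≤ 12: [(12,292/17) (7,282/17) (7,4) (12,11/4)]
3. After y ≥ 2: [(12,292/17) (7,282/17) (7,4) (12,11/4)]
4. After y ≤ 10: [(12,10) (7,10) (7,4) (12,11/4)]
5. Canonical ring: [(7,4) (12,11/4) (12,10) (7,10)]

Clipped polygon: [(7,4) (12,11/4) (12,10) (7,10)]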